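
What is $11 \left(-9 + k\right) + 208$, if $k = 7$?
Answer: $186$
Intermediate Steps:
$11 \left(-9 + k\right) + 208 = 11 \left(-9 + 7\right) + 208 = 11 \left(-2\right) + 208 = -22 + 208 = 186$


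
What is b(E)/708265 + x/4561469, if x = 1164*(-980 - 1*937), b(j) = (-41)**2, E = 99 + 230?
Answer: -1572746192431/3230728841285 ≈ -0.48681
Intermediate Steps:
E = 329
b(j) = 1681
x = -2231388 (x = 1164*(-980 - 937) = 1164*(-1917) = -2231388)
b(E)/708265 + x/4561469 = 1681/708265 - 2231388/4561469 = -1572746192431/3230728841285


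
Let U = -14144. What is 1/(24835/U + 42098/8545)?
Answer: 120860480/383219037 ≈ 0.31538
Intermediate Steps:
1/(24835/U + 42098/8545) = 1/(24835/(-14144) + 42098/8545) = 1/(24835*(-1/14144) + 42098*(1/8545)) = 1/(-24835/14144 + 42098/8545) = 1/(383219037/120860480) = 120860480/383219037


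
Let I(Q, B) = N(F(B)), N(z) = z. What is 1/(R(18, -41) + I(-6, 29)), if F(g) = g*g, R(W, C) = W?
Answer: 1/859 ≈ 0.0011641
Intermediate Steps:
F(g) = g²
I(Q, B) = B²
1/(R(18, -41) + I(-6, 29)) = 1/(18 + 29²) = 1/(18 + 841) = 1/859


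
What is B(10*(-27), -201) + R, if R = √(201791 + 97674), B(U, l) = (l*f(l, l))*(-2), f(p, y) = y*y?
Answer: 16241202 + √299465 ≈ 1.6242e+7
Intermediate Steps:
f(p, y) = y²
B(U, l) = -2*l³ (B(U, l) = (l*l²)*(-2) = l³*(-2) = -2*l³)
R = √299465 ≈ 547.23
B(10*(-27), -201) + R = -2*(-201)³ + √299465 = -2*(-8120601) + √299465 = 16241202 + √299465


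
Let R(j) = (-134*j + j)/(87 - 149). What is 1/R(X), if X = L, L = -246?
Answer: -31/16359 ≈ -0.0018950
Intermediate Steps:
X = -246
R(j) = 133*j/62 (R(j) = -133*j/(-62) = -133*j*(-1/62) = 133*j/62)
1/R(X) = 1/((133/62)*(-246)) = 1/(-16359/31) = -31/16359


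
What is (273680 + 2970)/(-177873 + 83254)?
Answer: -276650/94619 ≈ -2.9238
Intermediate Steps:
(273680 + 2970)/(-177873 + 83254) = 276650/(-94619) = 276650*(-1/94619) = -276650/94619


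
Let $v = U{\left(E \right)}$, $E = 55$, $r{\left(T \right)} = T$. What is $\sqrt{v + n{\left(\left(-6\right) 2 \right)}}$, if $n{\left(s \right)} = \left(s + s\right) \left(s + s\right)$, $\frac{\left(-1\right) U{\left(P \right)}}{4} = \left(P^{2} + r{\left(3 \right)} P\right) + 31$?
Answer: $2 i \sqrt{3077} \approx 110.94 i$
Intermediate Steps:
$U{\left(P \right)} = -124 - 12 P - 4 P^{2}$ ($U{\left(P \right)} = - 4 \left(\left(P^{2} + 3 P\right) + 31\right) = - 4 \left(31 + P^{2} + 3 P\right) = -124 - 12 P - 4 P^{2}$)
$v = -12884$ ($v = -124 - 660 - 4 \cdot 55^{2} = -124 - 660 - 12100 = -12884$)
$n{\left(s \right)} = 4 s^{2}$ ($n{\left(s \right)} = 2 s 2 s = 4 s^{2}$)
$\sqrt{v + n{\left(\left(-6\right) 2 \right)}} = \sqrt{-12884 + 4 \left(\left(-6\right) 2\right)^{2}} = \sqrt{-12884 + 4 \left(-12\right)^{2}} = \sqrt{-12884 + 4 \cdot 144} = \sqrt{-12884 + 576} = \sqrt{-12308} = 2 i \sqrt{3077}$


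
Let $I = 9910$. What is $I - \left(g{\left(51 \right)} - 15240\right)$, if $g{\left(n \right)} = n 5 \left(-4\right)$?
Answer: $26170$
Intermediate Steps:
$g{\left(n \right)} = - 20 n$ ($g{\left(n \right)} = 5 n \left(-4\right) = - 20 n$)
$I - \left(g{\left(51 \right)} - 15240\right) = 9910 - \left(\left(-20\right) 51 - 15240\right) = 9910 - \left(-1020 - 15240\right) = 9910 - -16260 = 9910 + 16260 = 26170$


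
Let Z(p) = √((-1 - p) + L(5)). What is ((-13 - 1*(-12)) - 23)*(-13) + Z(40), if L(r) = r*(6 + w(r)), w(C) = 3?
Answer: 314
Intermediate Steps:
L(r) = 9*r (L(r) = r*(6 + 3) = r*9 = 9*r)
Z(p) = √(44 - p) (Z(p) = √((-1 - p) + 9*5) = √((-1 - p) + 45) = √(44 - p))
((-13 - 1*(-12)) - 23)*(-13) + Z(40) = ((-13 - 1*(-12)) - 23)*(-13) + √(44 - 1*40) = ((-13 + 12) - 23)*(-13) + √(44 - 40) = (-1 - 23)*(-13) + √4 = -24*(-13) + 2 = 312 + 2 = 314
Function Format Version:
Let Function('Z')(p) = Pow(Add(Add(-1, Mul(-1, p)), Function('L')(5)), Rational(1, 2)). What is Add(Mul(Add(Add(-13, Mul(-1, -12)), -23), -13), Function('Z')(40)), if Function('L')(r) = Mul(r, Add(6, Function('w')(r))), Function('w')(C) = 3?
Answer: 314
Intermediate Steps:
Function('L')(r) = Mul(9, r) (Function('L')(r) = Mul(r, Add(6, 3)) = Mul(r, 9) = Mul(9, r))
Function('Z')(p) = Pow(Add(44, Mul(-1, p)), Rational(1, 2)) (Function('Z')(p) = Pow(Add(Add(-1, Mul(-1, p)), Mul(9, 5)), Rational(1, 2)) = Pow(Add(Add(-1, Mul(-1, p)), 45), Rational(1, 2)) = Pow(Add(44, Mul(-1, p)), Rational(1, 2)))
Add(Mul(Add(Add(-13, Mul(-1, -12)), -23), -13), Function('Z')(40)) = Add(Mul(Add(Add(-13, Mul(-1, -12)), -23), -13), Pow(Add(44, Mul(-1, 40)), Rational(1, 2))) = Add(Mul(Add(Add(-13, 12), -23), -13), Pow(Add(44, -40), Rational(1, 2))) = Add(Mul(Add(-1, -23), -13), Pow(4, Rational(1, 2))) = Add(Mul(-24, -13), 2) = Add(312, 2) = 314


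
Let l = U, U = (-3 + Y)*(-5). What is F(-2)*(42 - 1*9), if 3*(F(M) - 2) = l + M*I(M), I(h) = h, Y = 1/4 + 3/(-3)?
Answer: 1265/4 ≈ 316.25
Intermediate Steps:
Y = -¾ (Y = 1*(¼) + 3*(-⅓) = ¼ - 1 = -¾ ≈ -0.75000)
U = 75/4 (U = (-3 - ¾)*(-5) = -15/4*(-5) = 75/4 ≈ 18.750)
l = 75/4 ≈ 18.750
F(M) = 33/4 + M²/3 (F(M) = 2 + (75/4 + M*M)/3 = 2 + (75/4 + M²)/3 = 2 + (25/4 + M²/3) = 33/4 + M²/3)
F(-2)*(42 - 1*9) = (33/4 + (⅓)*(-2)²)*(42 - 1*9) = (33/4 + (⅓)*4)*(42 - 9) = (33/4 + 4/3)*33 = (115/12)*33 = 1265/4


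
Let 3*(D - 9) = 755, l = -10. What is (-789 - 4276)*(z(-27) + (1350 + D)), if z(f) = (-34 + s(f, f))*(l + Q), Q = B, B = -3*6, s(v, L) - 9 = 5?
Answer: -32983280/3 ≈ -1.0994e+7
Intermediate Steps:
s(v, L) = 14 (s(v, L) = 9 + 5 = 14)
D = 782/3 (D = 9 + (⅓)*755 = 9 + 755/3 = 782/3 ≈ 260.67)
B = -18
Q = -18
z(f) = 560 (z(f) = (-34 + 14)*(-10 - 18) = -20*(-28) = 560)
(-789 - 4276)*(z(-27) + (1350 + D)) = (-789 - 4276)*(560 + (1350 + 782/3)) = -5065*(560 + 4832/3) = -5065*6512/3 = -32983280/3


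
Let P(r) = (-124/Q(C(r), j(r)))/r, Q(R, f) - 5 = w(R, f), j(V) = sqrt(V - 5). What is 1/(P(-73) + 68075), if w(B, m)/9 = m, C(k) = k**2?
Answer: 2301060779785/156644715664953751 + 81468*I*sqrt(78)/156644715664953751 ≈ 1.469e-5 + 4.5932e-12*I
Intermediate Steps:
w(B, m) = 9*m
j(V) = sqrt(-5 + V)
Q(R, f) = 5 + 9*f
P(r) = -124/(r*(5 + 9*sqrt(-5 + r))) (P(r) = (-124/(5 + 9*sqrt(-5 + r)))/r = -124/(r*(5 + 9*sqrt(-5 + r))))
1/(P(-73) + 68075) = 1/(-124/(-73*(5 + 9*sqrt(-5 - 73))) + 68075) = 1/(-124*(-1/73)/(5 + 9*sqrt(-78)) + 68075) = 1/(-124*(-1/73)/(5 + 9*(I*sqrt(78))) + 68075) = 1/(-124*(-1/73)/(5 + 9*I*sqrt(78)) + 68075) = 1/(124/(73*(5 + 9*I*sqrt(78))) + 68075) = 1/(68075 + 124/(73*(5 + 9*I*sqrt(78))))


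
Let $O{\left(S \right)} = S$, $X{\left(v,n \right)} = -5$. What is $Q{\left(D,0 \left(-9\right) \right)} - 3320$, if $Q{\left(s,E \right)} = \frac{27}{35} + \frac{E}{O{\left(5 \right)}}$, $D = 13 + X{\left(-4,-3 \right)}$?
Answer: $- \frac{116173}{35} \approx -3319.2$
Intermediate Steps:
$D = 8$ ($D = 13 - 5 = 8$)
$Q{\left(s,E \right)} = \frac{27}{35} + \frac{E}{5}$
$Q{\left(D,0 \left(-9\right) \right)} - 3320 = \left(\frac{27}{35} + \frac{0 \left(-9\right)}{5}\right) - 3320 = \left(\frac{27}{35} + \frac{1}{5} \cdot 0\right) - 3320 = \left(\frac{27}{35} + 0\right) - 3320 = \frac{27}{35} - 3320 = - \frac{116173}{35}$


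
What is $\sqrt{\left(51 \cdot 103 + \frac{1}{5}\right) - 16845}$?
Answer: $\frac{11 i \sqrt{2395}}{5} \approx 107.67 i$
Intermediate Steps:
$\sqrt{\left(51 \cdot 103 + \frac{1}{5}\right) - 16845} = \sqrt{\left(5253 + \frac{1}{5}\right) - 16845} = \sqrt{\frac{26266}{5} - 16845} = \sqrt{- \frac{57959}{5}} = \frac{11 i \sqrt{2395}}{5}$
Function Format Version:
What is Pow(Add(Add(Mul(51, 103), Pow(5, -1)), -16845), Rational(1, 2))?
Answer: Mul(Rational(11, 5), I, Pow(2395, Rational(1, 2))) ≈ Mul(107.67, I)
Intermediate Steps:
Pow(Add(Add(Mul(51, 103), Pow(5, -1)), -16845), Rational(1, 2)) = Pow(Add(Add(5253, Rational(1, 5)), -16845), Rational(1, 2)) = Pow(Add(Rational(26266, 5), -16845), Rational(1, 2)) = Pow(Rational(-57959, 5), Rational(1, 2)) = Mul(Rational(11, 5), I, Pow(2395, Rational(1, 2)))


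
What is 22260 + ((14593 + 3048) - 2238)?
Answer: 37663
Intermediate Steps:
22260 + ((14593 + 3048) - 2238) = 22260 + (17641 - 2238) = 22260 + 15403 = 37663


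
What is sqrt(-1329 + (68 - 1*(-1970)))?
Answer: sqrt(709) ≈ 26.627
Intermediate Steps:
sqrt(-1329 + (68 - 1*(-1970))) = sqrt(-1329 + (68 + 1970)) = sqrt(-1329 + 2038) = sqrt(709)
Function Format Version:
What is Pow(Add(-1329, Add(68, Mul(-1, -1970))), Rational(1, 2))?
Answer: Pow(709, Rational(1, 2)) ≈ 26.627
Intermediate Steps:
Pow(Add(-1329, Add(68, Mul(-1, -1970))), Rational(1, 2)) = Pow(Add(-1329, Add(68, 1970)), Rational(1, 2)) = Pow(Add(-1329, 2038), Rational(1, 2)) = Pow(709, Rational(1, 2))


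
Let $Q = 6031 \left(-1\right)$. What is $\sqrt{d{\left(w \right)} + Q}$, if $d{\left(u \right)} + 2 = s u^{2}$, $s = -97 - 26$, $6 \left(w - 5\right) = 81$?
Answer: $\frac{3 i \sqrt{21391}}{2} \approx 219.39 i$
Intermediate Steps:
$w = \frac{37}{2}$ ($w = 5 + \frac{1}{6} \cdot 81 = 5 + \frac{27}{2} = \frac{37}{2} \approx 18.5$)
$s = -123$ ($s = -97 - 26 = -123$)
$d{\left(u \right)} = -2 - 123 u^{2}$
$Q = -6031$
$\sqrt{d{\left(w \right)} + Q} = \sqrt{\left(-2 - 123 \left(\frac{37}{2}\right)^{2}\right) - 6031} = \sqrt{\left(-2 - \frac{168387}{4}\right) - 6031} = \sqrt{- \frac{168395}{4} - 6031} = \sqrt{- \frac{192519}{4}} = \frac{3 i \sqrt{21391}}{2}$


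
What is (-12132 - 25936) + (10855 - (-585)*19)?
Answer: -16098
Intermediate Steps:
(-12132 - 25936) + (10855 - (-585)*19) = -38068 + (10855 - 1*(-11115)) = -38068 + (10855 + 11115) = -38068 + 21970 = -16098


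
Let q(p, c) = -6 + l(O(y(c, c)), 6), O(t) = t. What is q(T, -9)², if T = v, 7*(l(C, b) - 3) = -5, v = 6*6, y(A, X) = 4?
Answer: 676/49 ≈ 13.796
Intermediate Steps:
v = 36
l(C, b) = 16/7 (l(C, b) = 3 + (⅐)*(-5) = 3 - 5/7 = 16/7)
T = 36
q(p, c) = -26/7 (q(p, c) = -6 + 16/7 = -26/7)
q(T, -9)² = (-26/7)² = 676/49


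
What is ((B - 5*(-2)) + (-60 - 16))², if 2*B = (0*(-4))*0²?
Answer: 4356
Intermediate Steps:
B = 0 (B = ((0*(-4))*0²)/2 = (0*0)/2 = (½)*0 = 0)
((B - 5*(-2)) + (-60 - 16))² = ((0 - 5*(-2)) + (-60 - 16))² = ((0 + 10) - 76)² = (10 - 76)² = (-66)² = 4356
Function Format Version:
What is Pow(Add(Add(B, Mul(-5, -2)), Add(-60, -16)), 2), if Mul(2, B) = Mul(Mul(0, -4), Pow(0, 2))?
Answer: 4356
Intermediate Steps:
B = 0 (B = Mul(Rational(1, 2), Mul(Mul(0, -4), Pow(0, 2))) = Mul(Rational(1, 2), Mul(0, 0)) = Mul(Rational(1, 2), 0) = 0)
Pow(Add(Add(B, Mul(-5, -2)), Add(-60, -16)), 2) = Pow(Add(Add(0, Mul(-5, -2)), Add(-60, -16)), 2) = Pow(Add(Add(0, 10), -76), 2) = Pow(Add(10, -76), 2) = Pow(-66, 2) = 4356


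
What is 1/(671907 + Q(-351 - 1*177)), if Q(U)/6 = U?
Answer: 1/668739 ≈ 1.4954e-6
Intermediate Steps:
Q(U) = 6*U
1/(671907 + Q(-351 - 1*177)) = 1/(671907 + 6*(-351 - 1*177)) = 1/(671907 + 6*(-351 - 177)) = 1/(671907 + 6*(-528)) = 1/(671907 - 3168) = 1/668739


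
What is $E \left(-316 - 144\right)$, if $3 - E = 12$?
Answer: $4140$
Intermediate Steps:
$E = -9$ ($E = 3 - 12 = -9$)
$E \left(-316 - 144\right) = - 9 \left(-316 - 144\right) = \left(-9\right) \left(-460\right) = 4140$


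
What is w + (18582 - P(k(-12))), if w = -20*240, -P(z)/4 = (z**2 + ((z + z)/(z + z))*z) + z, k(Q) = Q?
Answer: 14262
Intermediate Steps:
P(z) = -8*z - 4*z**2 (P(z) = -4*((z**2 + ((z + z)/(z + z))*z) + z) = -4*((z**2 + ((2*z)/((2*z)))*z) + z) = -4*((z**2 + ((2*z)*(1/(2*z)))*z) + z) = -4*((z**2 + 1*z) + z) = -4*((z**2 + z) + z) = -4*((z + z**2) + z) = -4*(z**2 + 2*z) = -8*z - 4*z**2)
w = -4800
w + (18582 - P(k(-12))) = -4800 + (18582 - (-4)*(-12)*(2 - 12)) = -4800 + (18582 - (-4)*(-12)*(-10)) = -4800 + (18582 - 1*(-480)) = -4800 + (18582 + 480) = -4800 + 19062 = 14262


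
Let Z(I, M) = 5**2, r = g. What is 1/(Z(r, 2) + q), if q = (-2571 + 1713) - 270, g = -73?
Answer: -1/1103 ≈ -0.00090662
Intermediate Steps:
r = -73
Z(I, M) = 25
q = -1128 (q = -858 - 270 = -1128)
1/(Z(r, 2) + q) = 1/(25 - 1128) = 1/(-1103) = -1/1103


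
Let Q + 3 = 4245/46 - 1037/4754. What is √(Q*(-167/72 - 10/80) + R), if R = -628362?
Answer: I*√16908960335413106/164013 ≈ 792.83*I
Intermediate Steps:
Q = 4869244/54671 (Q = -3 + (4245/46 - 1037/4754) = -3 + 5033257/54671 = 4869244/54671 ≈ 89.064)
√(Q*(-167/72 - 10/80) + R) = √(4869244*(-167/72 - 10/80)/54671 - 628362) = √(4869244*(-167*1/72 - 10*1/80)/54671 - 628362) = √(4869244*(-167/72 - ⅛)/54671 - 628362) = √((4869244/54671)*(-22/9) - 628362) = √(-107123368/492039 - 628362) = √(-309285733486/492039) = I*√16908960335413106/164013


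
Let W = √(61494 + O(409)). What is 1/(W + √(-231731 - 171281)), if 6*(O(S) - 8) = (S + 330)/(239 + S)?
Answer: 108/(√717361545 + 216*I*√100753) ≈ 0.00053388 - 0.0013667*I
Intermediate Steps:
O(S) = 8 + (330 + S)/(6*(239 + S)) (O(S) = 8 + ((S + 330)/(239 + S))/6 = 8 + ((330 + S)/(239 + S))/6 = 8 + (330 + S)/(6*(239 + S)))
W = √717361545/108 (W = √(61494 + 7*(1686 + 7*409)/(6*(239 + 409))) = √(61494 + (7/6)*(1686 + 2863)/648) = √(61494 + (7/6)*(1/648)*4549) = √(61494 + 31843/3888) = √(239120515/3888) = √717361545/108 ≈ 248.00)
1/(W + √(-231731 - 171281)) = 1/(√717361545/108 + √(-231731 - 171281)) = 1/(√717361545/108 + √(-403012)) = 1/(√717361545/108 + 2*I*√100753)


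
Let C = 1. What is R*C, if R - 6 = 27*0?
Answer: 6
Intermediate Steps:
R = 6 (R = 6 + 27*0 = 6 + 0 = 6)
R*C = 6*1 = 6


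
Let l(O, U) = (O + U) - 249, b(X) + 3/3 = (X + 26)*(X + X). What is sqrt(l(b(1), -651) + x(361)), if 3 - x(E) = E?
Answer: I*sqrt(1205) ≈ 34.713*I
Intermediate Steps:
b(X) = -1 + 2*X*(26 + X) (b(X) = -1 + (X + 26)*(X + X) = -1 + (26 + X)*(2*X) = -1 + 2*X*(26 + X))
x(E) = 3 - E
l(O, U) = -249 + O + U
sqrt(l(b(1), -651) + x(361)) = sqrt((-249 + (-1 + 2*1**2 + 52*1) - 651) + (3 - 1*361)) = sqrt((-249 + (-1 + 2*1 + 52) - 651) + (3 - 361)) = sqrt((-249 + (-1 + 2 + 52) - 651) - 358) = sqrt((-249 + 53 - 651) - 358) = sqrt(-847 - 358) = sqrt(-1205) = I*sqrt(1205)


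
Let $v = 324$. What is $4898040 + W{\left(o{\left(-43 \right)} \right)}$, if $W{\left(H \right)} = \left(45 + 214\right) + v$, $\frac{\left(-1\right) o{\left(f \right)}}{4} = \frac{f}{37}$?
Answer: $4898623$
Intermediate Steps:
$o{\left(f \right)} = - \frac{4 f}{37}$ ($o{\left(f \right)} = - 4 \frac{f}{37} = - \frac{4 f}{37}$)
$W{\left(H \right)} = 583$ ($W{\left(H \right)} = \left(45 + 214\right) + 324 = 259 + 324 = 583$)
$4898040 + W{\left(o{\left(-43 \right)} \right)} = 4898040 + 583 = 4898623$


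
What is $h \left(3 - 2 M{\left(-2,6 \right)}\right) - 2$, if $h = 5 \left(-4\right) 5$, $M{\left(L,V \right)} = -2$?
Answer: $-702$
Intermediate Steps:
$h = -100$ ($h = \left(-20\right) 5 = -100$)
$h \left(3 - 2 M{\left(-2,6 \right)}\right) - 2 = - 100 \left(3 - -4\right) - 2 = - 100 \left(3 + 4\right) - 2 = \left(-100\right) 7 - 2 = -700 - 2 = -702$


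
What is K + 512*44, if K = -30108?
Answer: -7580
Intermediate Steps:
K + 512*44 = -30108 + 512*44 = -30108 + 22528 = -7580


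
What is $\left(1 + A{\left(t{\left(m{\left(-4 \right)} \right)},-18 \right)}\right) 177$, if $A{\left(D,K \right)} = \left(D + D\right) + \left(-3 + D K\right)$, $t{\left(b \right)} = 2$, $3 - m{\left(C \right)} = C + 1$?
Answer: $-6018$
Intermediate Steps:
$m{\left(C \right)} = 2 - C$ ($m{\left(C \right)} = 3 - \left(C + 1\right) = 3 - \left(1 + C\right) = 2 - C$)
$A{\left(D,K \right)} = -3 + 2 D + D K$ ($A{\left(D,K \right)} = 2 D + \left(-3 + D K\right) = -3 + 2 D + D K$)
$\left(1 + A{\left(t{\left(m{\left(-4 \right)} \right)},-18 \right)}\right) 177 = \left(1 + \left(-3 + 2 \cdot 2 + 2 \left(-18\right)\right)\right) 177 = \left(1 - 35\right) 177 = \left(-34\right) 177 = -6018$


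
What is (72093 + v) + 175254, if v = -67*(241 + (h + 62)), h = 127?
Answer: 218537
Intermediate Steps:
v = -28810 (v = -67*(241 + (127 + 62)) = -67*(241 + 189) = -67*430 = -28810)
(72093 + v) + 175254 = (72093 - 28810) + 175254 = 43283 + 175254 = 218537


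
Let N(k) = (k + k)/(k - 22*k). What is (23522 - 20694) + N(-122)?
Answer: 59386/21 ≈ 2827.9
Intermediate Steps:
N(k) = -2/21 (N(k) = (2*k)/((-21*k)) = (2*k)*(-1/(21*k)) = -2/21)
(23522 - 20694) + N(-122) = (23522 - 20694) - 2/21 = 2828 - 2/21 = 59386/21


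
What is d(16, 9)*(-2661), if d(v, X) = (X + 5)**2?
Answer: -521556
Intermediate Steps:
d(v, X) = (5 + X)**2
d(16, 9)*(-2661) = (5 + 9)**2*(-2661) = 14**2*(-2661) = 196*(-2661) = -521556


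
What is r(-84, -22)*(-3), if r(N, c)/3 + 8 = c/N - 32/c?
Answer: 8709/154 ≈ 56.552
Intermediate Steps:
r(N, c) = -24 - 96/c + 3*c/N (r(N, c) = -24 + 3*(c/N - 32/c) = -24 + 3*(-32/c + c/N) = -24 + (-96/c + 3*c/N) = -24 - 96/c + 3*c/N)
r(-84, -22)*(-3) = (-24 - 96/(-22) + 3*(-22)/(-84))*(-3) = (-24 - 96*(-1/22) + 3*(-22)*(-1/84))*(-3) = (-24 + 48/11 + 11/14)*(-3) = -2903/154*(-3) = 8709/154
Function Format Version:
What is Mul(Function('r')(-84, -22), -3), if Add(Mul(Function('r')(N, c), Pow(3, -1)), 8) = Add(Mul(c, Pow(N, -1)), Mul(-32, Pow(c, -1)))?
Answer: Rational(8709, 154) ≈ 56.552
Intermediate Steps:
Function('r')(N, c) = Add(-24, Mul(-96, Pow(c, -1)), Mul(3, c, Pow(N, -1))) (Function('r')(N, c) = Add(-24, Mul(3, Add(Mul(c, Pow(N, -1)), Mul(-32, Pow(c, -1))))) = Add(-24, Mul(3, Add(Mul(-32, Pow(c, -1)), Mul(c, Pow(N, -1))))) = Add(-24, Add(Mul(-96, Pow(c, -1)), Mul(3, c, Pow(N, -1)))) = Add(-24, Mul(-96, Pow(c, -1)), Mul(3, c, Pow(N, -1))))
Mul(Function('r')(-84, -22), -3) = Mul(Add(-24, Mul(-96, Pow(-22, -1)), Mul(3, -22, Pow(-84, -1))), -3) = Mul(Add(-24, Mul(-96, Rational(-1, 22)), Mul(3, -22, Rational(-1, 84))), -3) = Mul(Add(-24, Rational(48, 11), Rational(11, 14)), -3) = Mul(Rational(-2903, 154), -3) = Rational(8709, 154)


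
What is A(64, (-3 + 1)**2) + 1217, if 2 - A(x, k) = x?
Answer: 1155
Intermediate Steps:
A(x, k) = 2 - x
A(64, (-3 + 1)**2) + 1217 = (2 - 1*64) + 1217 = (2 - 64) + 1217 = -62 + 1217 = 1155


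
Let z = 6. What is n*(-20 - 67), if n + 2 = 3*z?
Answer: -1392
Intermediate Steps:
n = 16 (n = -2 + 3*6 = -2 + 18 = 16)
n*(-20 - 67) = 16*(-20 - 67) = 16*(-87) = -1392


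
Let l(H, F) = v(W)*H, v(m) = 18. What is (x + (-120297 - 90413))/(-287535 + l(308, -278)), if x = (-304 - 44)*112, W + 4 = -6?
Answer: 249686/281991 ≈ 0.88544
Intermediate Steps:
W = -10 (W = -4 - 6 = -10)
x = -38976 (x = -348*112 = -38976)
l(H, F) = 18*H
(x + (-120297 - 90413))/(-287535 + l(308, -278)) = (-38976 + (-120297 - 90413))/(-287535 + 18*308) = (-38976 - 210710)/(-287535 + 5544) = -249686/(-281991) = -249686*(-1/281991) = 249686/281991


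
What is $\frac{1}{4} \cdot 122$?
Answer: $\frac{61}{2} \approx 30.5$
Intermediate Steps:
$\frac{1}{4} \cdot 122 = \frac{61}{2}$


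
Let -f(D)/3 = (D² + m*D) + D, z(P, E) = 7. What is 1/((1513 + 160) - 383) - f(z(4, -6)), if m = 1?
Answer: 243811/1290 ≈ 189.00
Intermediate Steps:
f(D) = -6*D - 3*D² (f(D) = -3*((D² + 1*D) + D) = -3*((D² + D) + D) = -3*((D + D²) + D) = -3*(D² + 2*D) = -6*D - 3*D²)
1/((1513 + 160) - 383) - f(z(4, -6)) = 1/((1513 + 160) - 383) - (-3)*7*(2 + 7) = 1/(1673 - 383) - (-3)*7*9 = 1/1290 - 1*(-189) = 1/1290 + 189 = 243811/1290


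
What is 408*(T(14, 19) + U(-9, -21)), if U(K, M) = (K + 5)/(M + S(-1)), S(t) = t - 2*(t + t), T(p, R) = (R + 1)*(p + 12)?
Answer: 636752/3 ≈ 2.1225e+5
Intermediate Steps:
T(p, R) = (1 + R)*(12 + p)
S(t) = -3*t (S(t) = t - 4*t = -3*t)
U(K, M) = (5 + K)/(3 + M) (U(K, M) = (K + 5)/(M - 3*(-1)) = (5 + K)/(M + 3) = (5 + K)/(3 + M))
408*(T(14, 19) + U(-9, -21)) = 408*((12 + 14 + 12*19 + 19*14) + (5 - 9)/(3 - 21)) = 408*((12 + 14 + 228 + 266) - 4/(-18)) = 408*(520 - 1/18*(-4)) = 408*(520 + 2/9) = 408*(4682/9) = 636752/3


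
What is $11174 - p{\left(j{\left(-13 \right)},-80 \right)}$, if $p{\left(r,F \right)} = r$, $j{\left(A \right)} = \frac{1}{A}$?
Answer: $\frac{145263}{13} \approx 11174.0$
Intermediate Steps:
$11174 - p{\left(j{\left(-13 \right)},-80 \right)} = 11174 - \frac{1}{-13} = 11174 - - \frac{1}{13} = 11174 + \frac{1}{13} = \frac{145263}{13}$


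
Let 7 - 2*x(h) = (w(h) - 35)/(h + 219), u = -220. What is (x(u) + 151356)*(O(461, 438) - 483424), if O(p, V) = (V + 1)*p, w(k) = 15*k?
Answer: -42070188140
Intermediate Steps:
O(p, V) = p*(1 + V) (O(p, V) = (1 + V)*p = p*(1 + V))
x(h) = 7/2 - (-35 + 15*h)/(2*(219 + h)) (x(h) = 7/2 - (15*h - 35)/(2*(h + 219)) = 7/2 - (-35 + 15*h)/(2*(219 + h)))
(x(u) + 151356)*(O(461, 438) - 483424) = (4*(196 - 1*(-220))/(219 - 220) + 151356)*(461*(1 + 438) - 483424) = (4*(196 + 220)/(-1) + 151356)*(461*439 - 483424) = (4*(-1)*416 + 151356)*(202379 - 483424) = (-1664 + 151356)*(-281045) = 149692*(-281045) = -42070188140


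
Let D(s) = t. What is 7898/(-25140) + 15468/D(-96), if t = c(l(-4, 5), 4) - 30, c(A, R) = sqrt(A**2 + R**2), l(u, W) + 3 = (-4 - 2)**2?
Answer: 1166434651/515370 + 15468*sqrt(1105)/205 ≈ 4771.5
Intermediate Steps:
l(u, W) = 33 (l(u, W) = -3 + (-4 - 2)**2 = -3 + (-6)**2 = -3 + 36 = 33)
t = -30 + sqrt(1105) (t = sqrt(33**2 + 4**2) - 30 = sqrt(1089 + 16) - 30 = sqrt(1105) - 30 = -30 + sqrt(1105) ≈ 3.2415)
D(s) = -30 + sqrt(1105)
7898/(-25140) + 15468/D(-96) = 7898/(-25140) + 15468/(-30 + sqrt(1105)) = 7898*(-1/25140) + 15468/(-30 + sqrt(1105)) = -3949/12570 + 15468/(-30 + sqrt(1105))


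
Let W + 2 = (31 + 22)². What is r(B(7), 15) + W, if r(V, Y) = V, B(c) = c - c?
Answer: 2807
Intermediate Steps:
W = 2807 (W = -2 + (31 + 22)² = -2 + 53² = -2 + 2809 = 2807)
B(c) = 0
r(B(7), 15) + W = 0 + 2807 = 2807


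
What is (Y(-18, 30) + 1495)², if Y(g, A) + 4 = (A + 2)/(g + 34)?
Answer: 2229049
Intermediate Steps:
Y(g, A) = -4 + (2 + A)/(34 + g) (Y(g, A) = -4 + (A + 2)/(g + 34) = -4 + (2 + A)/(34 + g))
(Y(-18, 30) + 1495)² = ((-134 + 30 - 4*(-18))/(34 - 18) + 1495)² = ((-134 + 30 + 72)/16 + 1495)² = ((1/16)*(-32) + 1495)² = (-2 + 1495)² = 1493² = 2229049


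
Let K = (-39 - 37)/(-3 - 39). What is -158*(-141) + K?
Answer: 467876/21 ≈ 22280.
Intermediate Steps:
K = 38/21 (K = -76/(-42) = -76*(-1/42) = 38/21 ≈ 1.8095)
-158*(-141) + K = -158*(-141) + 38/21 = 22278 + 38/21 = 467876/21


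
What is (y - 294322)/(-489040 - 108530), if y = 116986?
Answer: 29556/99595 ≈ 0.29676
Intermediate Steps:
(y - 294322)/(-489040 - 108530) = (116986 - 294322)/(-489040 - 108530) = -177336/(-597570) = -177336*(-1/597570) = 29556/99595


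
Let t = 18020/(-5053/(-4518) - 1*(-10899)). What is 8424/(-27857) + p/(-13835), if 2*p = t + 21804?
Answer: -827869291833678/759190808701693 ≈ -1.0905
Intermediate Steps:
t = 16282872/9849347 (t = 18020/(-5053*(-1/4518) + 10899) = 18020/(5053/4518 + 10899) = 18020/(49246735/4518) = 18020*(4518/49246735) = 16282872/9849347 ≈ 1.6532)
p = 107385722430/9849347 (p = (16282872/9849347 + 21804)/2 = (½)*(214771444860/9849347) = 107385722430/9849347 ≈ 10903.)
8424/(-27857) + p/(-13835) = 8424/(-27857) + (107385722430/9849347)/(-13835) = 8424*(-1/27857) + (107385722430/9849347)*(-1/13835) = -8424/27857 - 21477144486/27253143149 = -827869291833678/759190808701693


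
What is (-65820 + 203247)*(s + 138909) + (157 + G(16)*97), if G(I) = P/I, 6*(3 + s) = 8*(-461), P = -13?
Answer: 304079410307/16 ≈ 1.9005e+10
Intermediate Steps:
s = -1853/3 (s = -3 + (8*(-461))/6 = -3 + (1/6)*(-3688) = -3 - 1844/3 = -1853/3 ≈ -617.67)
G(I) = -13/I
(-65820 + 203247)*(s + 138909) + (157 + G(16)*97) = (-65820 + 203247)*(-1853/3 + 138909) + (157 - 13/16*97) = 137427*(414874/3) + (157 - 13*1/16*97) = 19004963066 + (157 - 13/16*97) = 19004963066 + (157 - 1261/16) = 19004963066 + 1251/16 = 304079410307/16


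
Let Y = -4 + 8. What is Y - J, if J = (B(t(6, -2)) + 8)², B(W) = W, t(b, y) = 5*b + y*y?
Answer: -1760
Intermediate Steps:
t(b, y) = y² + 5*b (t(b, y) = 5*b + y² = y² + 5*b)
Y = 4 (Y = -4*1 + 8 = -4 + 8 = 4)
J = 1764 (J = (((-2)² + 5*6) + 8)² = ((4 + 30) + 8)² = (34 + 8)² = 42² = 1764)
Y - J = 4 - 1*1764 = 4 - 1764 = -1760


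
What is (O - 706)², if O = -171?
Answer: 769129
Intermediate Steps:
(O - 706)² = (-171 - 706)² = (-877)² = 769129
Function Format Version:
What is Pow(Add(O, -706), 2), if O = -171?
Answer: 769129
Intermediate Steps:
Pow(Add(O, -706), 2) = Pow(Add(-171, -706), 2) = Pow(-877, 2) = 769129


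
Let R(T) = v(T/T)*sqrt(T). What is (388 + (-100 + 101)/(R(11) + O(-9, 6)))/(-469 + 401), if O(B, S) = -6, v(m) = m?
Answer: -4847/850 + sqrt(11)/1700 ≈ -5.7004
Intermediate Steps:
R(T) = sqrt(T) (R(T) = (T/T)*sqrt(T) = 1*sqrt(T) = sqrt(T))
(388 + (-100 + 101)/(R(11) + O(-9, 6)))/(-469 + 401) = (388 + (-100 + 101)/(sqrt(11) - 6))/(-469 + 401) = (388 + 1/(-6 + sqrt(11)))/(-68) = (388 + 1/(-6 + sqrt(11)))*(-1/68) = -97/17 - 1/(68*(-6 + sqrt(11)))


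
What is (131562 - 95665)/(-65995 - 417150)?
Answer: -35897/483145 ≈ -0.074299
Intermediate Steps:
(131562 - 95665)/(-65995 - 417150) = 35897/(-483145) = 35897*(-1/483145) = -35897/483145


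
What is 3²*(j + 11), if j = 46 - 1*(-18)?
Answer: 675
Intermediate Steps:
j = 64 (j = 46 + 18 = 64)
3²*(j + 11) = 3²*(64 + 11) = 9*75 = 675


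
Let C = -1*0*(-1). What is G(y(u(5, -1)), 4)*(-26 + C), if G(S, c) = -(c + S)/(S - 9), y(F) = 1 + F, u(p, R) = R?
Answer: -104/9 ≈ -11.556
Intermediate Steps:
C = 0 (C = 0*(-1) = 0)
G(S, c) = -(S + c)/(-9 + S)
G(y(u(5, -1)), 4)*(-26 + C) = ((-(1 - 1) - 1*4)/(-9 + (1 - 1)))*(-26 + 0) = ((-1*0 - 4)/(-9 + 0))*(-26) = ((0 - 4)/(-9))*(-26) = -⅑*(-4)*(-26) = (4/9)*(-26) = -104/9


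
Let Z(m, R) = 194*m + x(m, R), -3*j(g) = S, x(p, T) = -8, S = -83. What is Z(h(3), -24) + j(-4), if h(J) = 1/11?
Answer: 1231/33 ≈ 37.303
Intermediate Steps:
h(J) = 1/11
j(g) = 83/3 (j(g) = -⅓*(-83) = 83/3)
Z(m, R) = -8 + 194*m (Z(m, R) = 194*m - 8 = -8 + 194*m)
Z(h(3), -24) + j(-4) = (-8 + 194*(1/11)) + 83/3 = (-8 + 194/11) + 83/3 = 106/11 + 83/3 = 1231/33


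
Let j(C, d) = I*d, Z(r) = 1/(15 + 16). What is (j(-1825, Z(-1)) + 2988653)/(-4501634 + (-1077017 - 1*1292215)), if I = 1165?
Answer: -46324704/106498423 ≈ -0.43498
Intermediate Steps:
Z(r) = 1/31
j(C, d) = 1165*d
(j(-1825, Z(-1)) + 2988653)/(-4501634 + (-1077017 - 1*1292215)) = (1165*(1/31) + 2988653)/(-4501634 + (-1077017 - 1*1292215)) = (1165/31 + 2988653)/(-4501634 + (-1077017 - 1292215)) = 92649408/(31*(-4501634 - 2369232)) = (92649408/31)/(-6870866) = (92649408/31)*(-1/6870866) = -46324704/106498423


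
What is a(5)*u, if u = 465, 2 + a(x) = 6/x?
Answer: -372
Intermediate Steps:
a(x) = -2 + 6/x
a(5)*u = (-2 + 6/5)*465 = -4/5*465 = -372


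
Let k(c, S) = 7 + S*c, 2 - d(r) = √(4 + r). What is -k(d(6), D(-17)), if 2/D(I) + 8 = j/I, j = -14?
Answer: -393/61 - 17*√10/61 ≈ -7.3239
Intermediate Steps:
D(I) = 2/(-8 - 14/I)
d(r) = 2 - √(4 + r)
-k(d(6), D(-17)) = -(7 + (-1*(-17)/(7 + 4*(-17)))*(2 - √(4 + 6))) = -(7 + (-1*(-17)/(7 - 68))*(2 - √10)) = -(7 + (-1*(-17)/(-61))*(2 - √10)) = -(7 + (-1*(-17)*(-1/61))*(2 - √10)) = -(7 - 17*(2 - √10)/61) = -(7 + (-34/61 + 17*√10/61)) = -(393/61 + 17*√10/61) = -393/61 - 17*√10/61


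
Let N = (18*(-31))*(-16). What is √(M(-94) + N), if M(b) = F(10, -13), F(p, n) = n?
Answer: √8915 ≈ 94.419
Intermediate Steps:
N = 8928 (N = -558*(-16) = 8928)
M(b) = -13
√(M(-94) + N) = √(-13 + 8928) = √8915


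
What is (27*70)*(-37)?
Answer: -69930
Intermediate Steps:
(27*70)*(-37) = 1890*(-37) = -69930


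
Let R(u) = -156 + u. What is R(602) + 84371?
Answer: 84817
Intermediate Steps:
R(602) + 84371 = (-156 + 602) + 84371 = 446 + 84371 = 84817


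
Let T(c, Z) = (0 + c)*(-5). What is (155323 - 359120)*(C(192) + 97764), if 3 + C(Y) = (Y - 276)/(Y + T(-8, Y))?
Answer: -1155552834249/58 ≈ -1.9923e+10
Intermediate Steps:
T(c, Z) = -5*c (T(c, Z) = c*(-5) = -5*c)
C(Y) = -3 + (-276 + Y)/(40 + Y) (C(Y) = -3 + (Y - 276)/(Y - 5*(-8)) = -3 + (-276 + Y)/(Y + 40) = -3 + (-276 + Y)/(40 + Y))
(155323 - 359120)*(C(192) + 97764) = (155323 - 359120)*(2*(-198 - 1*192)/(40 + 192) + 97764) = -203797*(2*(-198 - 192)/232 + 97764) = -203797*(2*(1/232)*(-390) + 97764) = -203797*(-195/58 + 97764) = -203797*5670117/58 = -1155552834249/58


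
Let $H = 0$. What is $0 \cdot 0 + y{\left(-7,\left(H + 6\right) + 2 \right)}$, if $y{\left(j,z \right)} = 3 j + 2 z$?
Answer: $-5$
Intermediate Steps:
$y{\left(j,z \right)} = 2 z + 3 j$
$0 \cdot 0 + y{\left(-7,\left(H + 6\right) + 2 \right)} = 0 \cdot 0 + \left(2 \left(\left(0 + 6\right) + 2\right) + 3 \left(-7\right)\right) = 0 - \left(21 - 2 \left(6 + 2\right)\right) = 0 + \left(2 \cdot 8 - 21\right) = 0 + \left(16 - 21\right) = 0 - 5 = -5$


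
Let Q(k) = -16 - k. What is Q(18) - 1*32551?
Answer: -32585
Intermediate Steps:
Q(18) - 1*32551 = (-16 - 1*18) - 1*32551 = (-16 - 18) - 32551 = -34 - 32551 = -32585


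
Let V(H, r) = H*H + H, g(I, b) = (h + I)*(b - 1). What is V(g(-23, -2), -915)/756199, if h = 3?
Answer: 3660/756199 ≈ 0.0048400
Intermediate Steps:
g(I, b) = (-1 + b)*(3 + I) (g(I, b) = (3 + I)*(b - 1) = (3 + I)*(-1 + b) = (-1 + b)*(3 + I))
V(H, r) = H + H² (V(H, r) = H² + H = H + H²)
V(g(-23, -2), -915)/756199 = ((-3 - 1*(-23) + 3*(-2) - 23*(-2))*(1 + (-3 - 1*(-23) + 3*(-2) - 23*(-2))))/756199 = ((-3 + 23 - 6 + 46)*(1 + (-3 + 23 - 6 + 46)))*(1/756199) = (60*(1 + 60))*(1/756199) = (60*61)*(1/756199) = 3660*(1/756199) = 3660/756199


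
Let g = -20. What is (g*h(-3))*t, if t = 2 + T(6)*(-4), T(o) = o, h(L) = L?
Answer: -1320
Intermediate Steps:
t = -22 (t = 2 + 6*(-4) = 2 - 24 = -22)
(g*h(-3))*t = -20*(-3)*(-22) = 60*(-22) = -1320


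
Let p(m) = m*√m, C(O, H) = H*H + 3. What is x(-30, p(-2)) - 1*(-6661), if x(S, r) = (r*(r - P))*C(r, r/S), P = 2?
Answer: 1493341/225 + 2692*I*√2/225 ≈ 6637.1 + 16.92*I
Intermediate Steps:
C(O, H) = 3 + H² (C(O, H) = H² + 3 = 3 + H²)
p(m) = m^(3/2)
x(S, r) = r*(-2 + r)*(3 + r²/S²) (x(S, r) = (r*(r - 1*2))*(3 + (r/S)²) = (r*(r - 2))*(3 + r²/S²) = (r*(-2 + r))*(3 + r²/S²) = r*(-2 + r)*(3 + r²/S²))
x(-30, p(-2)) - 1*(-6661) = (-2)^(3/2)*(-2 + (-2)^(3/2))*(((-2)^(3/2))² + 3*(-30)²)/(-30)² - 1*(-6661) = -2*I*√2*(1/900)*(-2 - 2*I*√2)*((-2*I*√2)² + 3*900) + 6661 = -2*I*√2*(1/900)*(-2 - 2*I*√2)*(-8 + 2700) + 6661 = -2*I*√2*(1/900)*(-2 - 2*I*√2)*2692 + 6661 = -1346*I*√2*(-2 - 2*I*√2)/225 + 6661 = 6661 - 1346*I*√2*(-2 - 2*I*√2)/225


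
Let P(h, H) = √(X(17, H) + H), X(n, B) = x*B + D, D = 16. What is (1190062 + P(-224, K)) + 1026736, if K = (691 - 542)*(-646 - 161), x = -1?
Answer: 2216802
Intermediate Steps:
K = -120243 (K = 149*(-807) = -120243)
X(n, B) = 16 - B (X(n, B) = -B + 16 = 16 - B)
P(h, H) = 4 (P(h, H) = √((16 - H) + H) = √16 = 4)
(1190062 + P(-224, K)) + 1026736 = (1190062 + 4) + 1026736 = 1190066 + 1026736 = 2216802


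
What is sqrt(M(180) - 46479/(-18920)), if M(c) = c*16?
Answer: sqrt(257955653670)/9460 ≈ 53.689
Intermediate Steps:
M(c) = 16*c
sqrt(M(180) - 46479/(-18920)) = sqrt(16*180 - 46479/(-18920)) = sqrt(2880 - 46479*(-1/18920)) = sqrt(2880 + 46479/18920) = sqrt(54536079/18920) = sqrt(257955653670)/9460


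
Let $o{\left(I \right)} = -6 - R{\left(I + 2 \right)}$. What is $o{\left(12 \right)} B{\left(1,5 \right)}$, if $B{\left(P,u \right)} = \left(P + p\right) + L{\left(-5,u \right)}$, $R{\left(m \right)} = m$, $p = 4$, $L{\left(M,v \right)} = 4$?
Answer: $-180$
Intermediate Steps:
$o{\left(I \right)} = -8 - I$ ($o{\left(I \right)} = -6 - \left(I + 2\right) = -6 - \left(2 + I\right) = -8 - I$)
$B{\left(P,u \right)} = 8 + P$ ($B{\left(P,u \right)} = \left(P + 4\right) + 4 = \left(4 + P\right) + 4 = 8 + P$)
$o{\left(12 \right)} B{\left(1,5 \right)} = \left(-8 - 12\right) \left(8 + 1\right) = \left(-8 - 12\right) 9 = \left(-20\right) 9 = -180$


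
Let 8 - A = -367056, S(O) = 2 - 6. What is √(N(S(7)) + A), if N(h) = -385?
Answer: √366679 ≈ 605.54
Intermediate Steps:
S(O) = -4
A = 367064 (A = 8 - 1*(-367056) = 8 + 367056 = 367064)
√(N(S(7)) + A) = √(-385 + 367064) = √366679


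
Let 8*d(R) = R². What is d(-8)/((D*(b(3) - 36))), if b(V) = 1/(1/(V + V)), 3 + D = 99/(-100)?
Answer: 80/1197 ≈ 0.066834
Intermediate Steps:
D = -399/100 (D = -3 + 99/(-100) = -3 + 99*(-1/100) = -3 - 99/100 = -399/100 ≈ -3.9900)
b(V) = 2*V (b(V) = 1/(1/(2*V)) = 2*V)
d(R) = R²/8
d(-8)/((D*(b(3) - 36))) = ((⅛)*(-8)²)/((-399*(2*3 - 36)/100)) = ((⅛)*64)/((-399*(6 - 36)/100)) = 8/(-399/100*(-30)) = 8/(1197/10) = (10/1197)*8 = 80/1197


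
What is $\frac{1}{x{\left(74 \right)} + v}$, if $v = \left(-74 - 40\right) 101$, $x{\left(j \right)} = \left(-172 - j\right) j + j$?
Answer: $- \frac{1}{29644} \approx -3.3734 \cdot 10^{-5}$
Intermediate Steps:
$x{\left(j \right)} = j + j \left(-172 - j\right)$ ($x{\left(j \right)} = j \left(-172 - j\right) + j = j + j \left(-172 - j\right)$)
$v = -11514$ ($v = \left(-114\right) 101 = -11514$)
$\frac{1}{x{\left(74 \right)} + v} = \frac{1}{\left(-1\right) 74 \left(171 + 74\right) - 11514} = \frac{1}{\left(-1\right) 74 \cdot 245 - 11514} = \frac{1}{-18130 - 11514} = \frac{1}{-29644} = - \frac{1}{29644}$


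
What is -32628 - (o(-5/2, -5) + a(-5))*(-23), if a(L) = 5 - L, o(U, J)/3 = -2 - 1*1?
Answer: -32605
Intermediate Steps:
o(U, J) = -9 (o(U, J) = 3*(-2 - 1*1) = 3*(-2 - 1) = 3*(-3) = -9)
-32628 - (o(-5/2, -5) + a(-5))*(-23) = -32628 - (-9 + (5 - 1*(-5)))*(-23) = -32628 - (-9 + (5 + 5))*(-23) = -32628 - (-9 + 10)*(-23) = -32628 - (-23) = -32628 - 1*(-23) = -32628 + 23 = -32605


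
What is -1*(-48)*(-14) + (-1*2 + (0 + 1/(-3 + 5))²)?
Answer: -2695/4 ≈ -673.75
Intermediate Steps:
-1*(-48)*(-14) + (-1*2 + (0 + 1/(-3 + 5))²) = 48*(-14) + (-2 + (0 + 1/2)²) = -672 + (-2 + (0 + ½)²) = -672 + (-2 + (½)²) = -672 + (-2 + ¼) = -672 - 7/4 = -2695/4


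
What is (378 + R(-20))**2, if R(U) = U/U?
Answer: 143641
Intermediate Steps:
R(U) = 1
(378 + R(-20))**2 = (378 + 1)**2 = 379**2 = 143641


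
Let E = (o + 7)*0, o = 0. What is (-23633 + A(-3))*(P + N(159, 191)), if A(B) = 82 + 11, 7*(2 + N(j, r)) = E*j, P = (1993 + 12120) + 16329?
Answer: -716557600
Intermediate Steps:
P = 30442 (P = 14113 + 16329 = 30442)
E = 0 (E = (0 + 7)*0 = 7*0 = 0)
N(j, r) = -2 (N(j, r) = -2 + (0*j)/7 = -2 + (⅐)*0 = -2 + 0 = -2)
A(B) = 93
(-23633 + A(-3))*(P + N(159, 191)) = (-23633 + 93)*(30442 - 2) = -23540*30440 = -716557600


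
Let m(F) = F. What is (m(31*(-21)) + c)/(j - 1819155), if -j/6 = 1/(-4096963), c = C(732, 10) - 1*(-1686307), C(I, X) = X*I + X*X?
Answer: -990924246884/1064715818037 ≈ -0.93069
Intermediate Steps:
C(I, X) = X² + I*X (C(I, X) = I*X + X² = X² + I*X)
c = 1693727 (c = 10*(732 + 10) - 1*(-1686307) = 10*742 + 1686307 = 7420 + 1686307 = 1693727)
j = 6/4096963 (j = -6/(-4096963) = -6*(-1/4096963) = 6/4096963 ≈ 1.4645e-6)
(m(31*(-21)) + c)/(j - 1819155) = (31*(-21) + 1693727)/(6/4096963 - 1819155) = (-651 + 1693727)/(-7453010726259/4096963) = 1693076*(-4096963/7453010726259) = -990924246884/1064715818037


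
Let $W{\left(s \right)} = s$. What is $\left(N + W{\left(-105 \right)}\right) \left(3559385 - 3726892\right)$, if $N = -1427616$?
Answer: $239153261547$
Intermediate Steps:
$\left(N + W{\left(-105 \right)}\right) \left(3559385 - 3726892\right) = \left(-1427616 - 105\right) \left(3559385 - 3726892\right) = \left(-1427721\right) \left(-167507\right) = 239153261547$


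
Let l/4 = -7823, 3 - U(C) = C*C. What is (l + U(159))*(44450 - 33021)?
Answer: -646538530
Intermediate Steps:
U(C) = 3 - C² (U(C) = 3 - C*C = 3 - C²)
l = -31292 (l = 4*(-7823) = -31292)
(l + U(159))*(44450 - 33021) = (-31292 + (3 - 1*159²))*(44450 - 33021) = (-31292 + (3 - 1*25281))*11429 = (-31292 + (3 - 25281))*11429 = (-31292 - 25278)*11429 = -56570*11429 = -646538530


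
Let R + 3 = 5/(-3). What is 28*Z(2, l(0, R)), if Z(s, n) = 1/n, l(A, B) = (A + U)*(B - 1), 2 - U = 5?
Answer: 28/17 ≈ 1.6471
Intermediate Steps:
U = -3 (U = 2 - 1*5 = 2 - 5 = -3)
R = -14/3 (R = -3 + 5/(-3) = -3 + 5*(-⅓) = -3 - 5/3 = -14/3 ≈ -4.6667)
l(A, B) = (-1 + B)*(-3 + A) (l(A, B) = (A - 3)*(B - 1) = (-3 + A)*(-1 + B) = (-1 + B)*(-3 + A))
28*Z(2, l(0, R)) = 28/(3 - 1*0 - 3*(-14/3) + 0*(-14/3)) = 28/(3 + 0 + 14 + 0) = 28/17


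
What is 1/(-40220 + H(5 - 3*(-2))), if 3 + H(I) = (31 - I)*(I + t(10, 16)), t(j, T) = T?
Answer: -1/39683 ≈ -2.5200e-5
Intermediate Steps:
H(I) = -3 + (16 + I)*(31 - I) (H(I) = -3 + (31 - I)*(I + 16) = -3 + (31 - I)*(16 + I) = -3 + (16 + I)*(31 - I))
1/(-40220 + H(5 - 3*(-2))) = 1/(-40220 + (493 - (5 - 3*(-2))² + 15*(5 - 3*(-2)))) = 1/(-40220 + (493 - (5 + 6)² + 15*(5 + 6))) = 1/(-40220 + (493 - 1*11² + 15*11)) = 1/(-40220 + (493 - 1*121 + 165)) = 1/(-40220 + (493 - 121 + 165)) = 1/(-40220 + 537) = 1/(-39683) = -1/39683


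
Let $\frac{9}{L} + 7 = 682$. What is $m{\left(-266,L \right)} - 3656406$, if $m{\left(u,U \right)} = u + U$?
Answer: $- \frac{274250399}{75} \approx -3.6567 \cdot 10^{6}$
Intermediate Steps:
$L = \frac{1}{75}$ ($L = \frac{9}{-7 + 682} = \frac{9}{675} = 9 \cdot \frac{1}{675} = \frac{1}{75} \approx 0.013333$)
$m{\left(u,U \right)} = U + u$
$m{\left(-266,L \right)} - 3656406 = \left(\frac{1}{75} - 266\right) - 3656406 = - \frac{19949}{75} - 3656406 = - \frac{274250399}{75}$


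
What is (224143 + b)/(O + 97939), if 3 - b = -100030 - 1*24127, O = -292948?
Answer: -116101/65003 ≈ -1.7861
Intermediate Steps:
b = 124160 (b = 3 - (-100030 - 1*24127) = 3 - (-100030 - 24127) = 3 - 1*(-124157) = 3 + 124157 = 124160)
(224143 + b)/(O + 97939) = (224143 + 124160)/(-292948 + 97939) = 348303/(-195009) = 348303*(-1/195009) = -116101/65003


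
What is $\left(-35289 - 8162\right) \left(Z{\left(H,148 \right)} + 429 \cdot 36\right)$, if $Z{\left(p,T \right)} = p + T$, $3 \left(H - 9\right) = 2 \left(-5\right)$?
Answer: $- \frac{2033202643}{3} \approx -6.7773 \cdot 10^{8}$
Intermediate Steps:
$H = \frac{17}{3}$ ($H = 9 + \frac{2 \left(-5\right)}{3} = 9 + \frac{1}{3} \left(-10\right) = 9 - \frac{10}{3} = \frac{17}{3} \approx 5.6667$)
$Z{\left(p,T \right)} = T + p$
$\left(-35289 - 8162\right) \left(Z{\left(H,148 \right)} + 429 \cdot 36\right) = \left(-35289 - 8162\right) \left(\left(148 + \frac{17}{3}\right) + 429 \cdot 36\right) = - 43451 \left(\frac{461}{3} + 15444\right) = \left(-43451\right) \frac{46793}{3} = - \frac{2033202643}{3}$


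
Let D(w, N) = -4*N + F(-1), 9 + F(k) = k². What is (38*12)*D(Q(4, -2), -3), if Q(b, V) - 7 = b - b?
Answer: 1824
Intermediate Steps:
F(k) = -9 + k²
Q(b, V) = 7 (Q(b, V) = 7 + (b - b) = 7 + 0 = 7)
D(w, N) = -8 - 4*N (D(w, N) = -4*N + (-9 + (-1)²) = -4*N + (-9 + 1) = -4*N - 8 = -8 - 4*N)
(38*12)*D(Q(4, -2), -3) = (38*12)*(-8 - 4*(-3)) = 456*(-8 + 12) = 456*4 = 1824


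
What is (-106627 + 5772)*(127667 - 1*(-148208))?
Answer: -27823373125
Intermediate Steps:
(-106627 + 5772)*(127667 - 1*(-148208)) = -100855*(127667 + 148208) = -100855*275875 = -27823373125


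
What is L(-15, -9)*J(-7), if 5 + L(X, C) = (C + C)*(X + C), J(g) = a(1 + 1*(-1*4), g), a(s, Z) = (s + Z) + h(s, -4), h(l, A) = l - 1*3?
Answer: -6832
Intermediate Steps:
h(l, A) = -3 + l (h(l, A) = l - 3 = -3 + l)
a(s, Z) = -3 + Z + 2*s (a(s, Z) = (s + Z) + (-3 + s) = (Z + s) + (-3 + s) = -3 + Z + 2*s)
J(g) = -9 + g (J(g) = -3 + g + 2*(1 + 1*(-1*4)) = -3 + g + 2*(1 + 1*(-4)) = -3 + g + 2*(1 - 4) = -3 + g + 2*(-3) = -3 + g - 6 = -9 + g)
L(X, C) = -5 + 2*C*(C + X) (L(X, C) = -5 + (C + C)*(X + C) = -5 + (2*C)*(C + X) = -5 + 2*C*(C + X))
L(-15, -9)*J(-7) = (-5 + 2*(-9)² + 2*(-9)*(-15))*(-9 - 7) = (-5 + 2*81 + 270)*(-16) = (-5 + 162 + 270)*(-16) = 427*(-16) = -6832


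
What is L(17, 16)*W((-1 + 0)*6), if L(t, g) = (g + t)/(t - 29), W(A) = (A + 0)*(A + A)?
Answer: -198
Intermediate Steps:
W(A) = 2*A**2 (W(A) = A*(2*A) = 2*A**2)
L(t, g) = (g + t)/(-29 + t)
L(17, 16)*W((-1 + 0)*6) = ((16 + 17)/(-29 + 17))*(2*((-1 + 0)*6)**2) = (33/(-12))*(2*(-1*6)**2) = (-1/12*33)*(2*(-6)**2) = -11*36/2 = -11/4*72 = -198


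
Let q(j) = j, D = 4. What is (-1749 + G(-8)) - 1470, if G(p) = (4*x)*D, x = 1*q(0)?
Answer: -3219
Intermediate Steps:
x = 0 (x = 1*0 = 0)
G(p) = 0 (G(p) = (4*0)*4 = 0*4 = 0)
(-1749 + G(-8)) - 1470 = (-1749 + 0) - 1470 = -1749 - 1470 = -3219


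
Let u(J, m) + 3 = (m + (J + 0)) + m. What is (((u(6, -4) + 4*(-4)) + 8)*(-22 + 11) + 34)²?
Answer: 31329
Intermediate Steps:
u(J, m) = -3 + J + 2*m (u(J, m) = -3 + ((m + (J + 0)) + m) = -3 + ((m + J) + m) = -3 + ((J + m) + m) = -3 + (J + 2*m) = -3 + J + 2*m)
(((u(6, -4) + 4*(-4)) + 8)*(-22 + 11) + 34)² = ((((-3 + 6 + 2*(-4)) + 4*(-4)) + 8)*(-22 + 11) + 34)² = ((((-3 + 6 - 8) - 16) + 8)*(-11) + 34)² = (((-5 - 16) + 8)*(-11) + 34)² = ((-21 + 8)*(-11) + 34)² = (-13*(-11) + 34)² = (143 + 34)² = 177² = 31329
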